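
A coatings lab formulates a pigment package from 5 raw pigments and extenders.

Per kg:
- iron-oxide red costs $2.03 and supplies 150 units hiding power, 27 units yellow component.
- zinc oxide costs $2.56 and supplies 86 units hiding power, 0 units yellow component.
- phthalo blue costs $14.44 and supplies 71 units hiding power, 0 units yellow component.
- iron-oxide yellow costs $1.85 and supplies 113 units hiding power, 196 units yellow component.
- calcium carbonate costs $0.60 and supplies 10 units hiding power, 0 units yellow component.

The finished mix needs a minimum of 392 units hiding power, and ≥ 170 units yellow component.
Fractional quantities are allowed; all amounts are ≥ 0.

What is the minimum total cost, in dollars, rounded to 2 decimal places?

Let x1 = kg of iron-oxide red, x2 = kg of zinc oxide, x3 = kg of phthalo blue, x4 = kg of iron-oxide yellow, x5 = kg of calcium carbonate.
min 2.03x1 + 2.56x2 + 14.44x3 + 1.85x4 + 0.6x5 s.t.:
  150x1 + 86x2 + 71x3 + 113x4 + 10x5 ≥ 392   (hiding power)
  27x1 + 196x4 ≥ 170   (yellow component)
  x1, x2, x3, x4, x5 ≥ 0.
The optimal basis is {iron-oxide red, iron-oxide yellow}; zinc oxide, phthalo blue, calcium carbonate drop out. The hiding power and yellow component requirements are met with equality.
That vertex is x1 = 2.187, x4 = 0.5661.
Cost = 2.03·2.187 + 1.85·0.5661 = 5.4869.

$5.49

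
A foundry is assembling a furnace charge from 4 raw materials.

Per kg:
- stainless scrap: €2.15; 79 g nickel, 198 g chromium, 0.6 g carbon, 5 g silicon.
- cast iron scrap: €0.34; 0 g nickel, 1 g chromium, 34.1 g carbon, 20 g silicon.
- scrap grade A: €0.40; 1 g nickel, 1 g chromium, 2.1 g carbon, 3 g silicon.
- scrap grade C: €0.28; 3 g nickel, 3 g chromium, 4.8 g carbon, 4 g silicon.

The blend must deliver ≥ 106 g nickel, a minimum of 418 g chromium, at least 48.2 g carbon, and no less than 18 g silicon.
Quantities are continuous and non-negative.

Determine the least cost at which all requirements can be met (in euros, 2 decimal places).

€4.99

Let x1 = kg of stainless scrap, x2 = kg of cast iron scrap, x3 = kg of scrap grade A, x4 = kg of scrap grade C.
min 2.15x1 + 0.34x2 + 0.4x3 + 0.28x4 s.t.:
  79x1 + 1x3 + 3x4 ≥ 106   (nickel)
  198x1 + 1x2 + 1x3 + 3x4 ≥ 418   (chromium)
  0.6x1 + 34.1x2 + 2.1x3 + 4.8x4 ≥ 48.2   (carbon)
  5x1 + 20x2 + 3x3 + 4x4 ≥ 18   (silicon)
  x1, x2, x3, x4 ≥ 0.
The cheapest feasible vertex uses only stainless scrap, cast iron scrap; scrap grade A, scrap grade C are not used. There the chromium and carbon constraints are tight.
Optimal quantities: stainless scrap = 2.104 kg, cast iron scrap = 1.376 kg.
Hence cost = 2.15·2.104 + 0.34·1.376 = €4.9914.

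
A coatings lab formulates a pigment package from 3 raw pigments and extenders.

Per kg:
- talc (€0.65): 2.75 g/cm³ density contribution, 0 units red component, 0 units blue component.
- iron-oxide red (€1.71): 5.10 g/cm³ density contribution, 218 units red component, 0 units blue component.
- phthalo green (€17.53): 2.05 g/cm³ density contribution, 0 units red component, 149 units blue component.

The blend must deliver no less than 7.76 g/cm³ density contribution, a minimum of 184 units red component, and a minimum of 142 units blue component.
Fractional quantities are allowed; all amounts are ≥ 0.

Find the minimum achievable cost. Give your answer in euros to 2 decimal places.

€18.50

This is a linear program. Let x1 = kg of talc, x2 = kg of iron-oxide red, x3 = kg of phthalo green.
Minimize 0.65x1 + 1.71x2 + 17.53x3 with:
  2.75x1 + 5.1x2 + 2.05x3 ≥ 7.76   (density contribution)
  218x2 ≥ 184   (red component)
  149x3 ≥ 142   (blue component)
  x1, x2, x3 ≥ 0.
All 3 inputs are positive at the optimum. There the density contribution, red component, blue component constraints are tight.
That vertex is x1 = 0.5461, x2 = 0.844, x3 = 0.953.
Total cost: 0.65·0.5461 + 1.71·0.844 + 17.53·0.953 = 18.5043.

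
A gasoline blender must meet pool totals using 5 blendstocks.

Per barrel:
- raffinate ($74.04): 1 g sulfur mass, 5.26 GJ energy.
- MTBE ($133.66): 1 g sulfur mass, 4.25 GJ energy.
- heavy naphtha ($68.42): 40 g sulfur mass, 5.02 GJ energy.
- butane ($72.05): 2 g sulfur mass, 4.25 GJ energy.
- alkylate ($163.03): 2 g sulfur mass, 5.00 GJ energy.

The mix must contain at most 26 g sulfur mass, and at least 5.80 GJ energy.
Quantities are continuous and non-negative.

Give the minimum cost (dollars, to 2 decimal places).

Let x1 = barrels of raffinate, x2 = barrels of MTBE, x3 = barrels of heavy naphtha, x4 = barrels of butane, x5 = barrels of alkylate.
Minimize 74.04x1 + 133.66x2 + 68.42x3 + 72.05x4 + 163.03x5 s.t.:
  1x1 + 1x2 + 40x3 + 2x4 + 2x5 ≤ 26   (sulfur mass)
  5.26x1 + 4.25x2 + 5.02x3 + 4.25x4 + 5x5 ≥ 5.8   (energy)
  x1, x2, x3, x4, x5 ≥ 0.
The optimal basis is {raffinate, heavy naphtha}; MTBE, butane, alkylate drop out. The sulfur mass and energy requirements are met with equality.
Solving gives x1 = 0.4941, x3 = 0.6376.
Objective = 74.04·0.4941 + 68.42·0.6376 = 80.2078.

$80.21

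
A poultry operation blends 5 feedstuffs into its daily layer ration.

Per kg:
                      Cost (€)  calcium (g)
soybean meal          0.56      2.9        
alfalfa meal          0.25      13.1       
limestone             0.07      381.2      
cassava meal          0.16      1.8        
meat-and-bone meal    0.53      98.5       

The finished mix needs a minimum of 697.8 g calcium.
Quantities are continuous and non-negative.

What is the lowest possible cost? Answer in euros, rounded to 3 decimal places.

This is a linear program. Let x1 = kg of soybean meal, x2 = kg of alfalfa meal, x3 = kg of limestone, x4 = kg of cassava meal, x5 = kg of meat-and-bone meal.
Minimize 0.56x1 + 0.25x2 + 0.07x3 + 0.16x4 + 0.53x5 subject to:
  2.9x1 + 13.1x2 + 381.2x3 + 1.8x4 + 98.5x5 ≥ 697.8   (calcium)
  x1, x2, x3, x4, x5 ≥ 0.
The optimal basis is {limestone}; soybean meal, alfalfa meal, cassava meal, meat-and-bone meal drop out. Binding constraint: calcium.
That vertex is x3 = 1.831.
Total cost: 0.07·1.831 = 0.12817.

€0.128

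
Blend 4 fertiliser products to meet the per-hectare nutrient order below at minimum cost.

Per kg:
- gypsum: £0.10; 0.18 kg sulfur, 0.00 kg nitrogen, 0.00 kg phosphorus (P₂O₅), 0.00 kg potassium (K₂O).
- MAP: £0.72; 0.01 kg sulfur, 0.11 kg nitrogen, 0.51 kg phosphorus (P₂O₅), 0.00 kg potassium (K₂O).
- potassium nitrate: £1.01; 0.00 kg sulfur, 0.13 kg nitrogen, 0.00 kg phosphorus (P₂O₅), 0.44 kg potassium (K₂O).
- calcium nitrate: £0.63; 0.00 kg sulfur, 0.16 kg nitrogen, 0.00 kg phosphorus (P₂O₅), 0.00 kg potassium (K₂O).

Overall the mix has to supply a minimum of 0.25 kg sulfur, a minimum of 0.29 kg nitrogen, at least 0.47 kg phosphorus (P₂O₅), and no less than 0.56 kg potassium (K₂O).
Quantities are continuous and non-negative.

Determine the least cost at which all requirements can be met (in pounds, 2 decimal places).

Let x1 = kg of gypsum, x2 = kg of MAP, x3 = kg of potassium nitrate, x4 = kg of calcium nitrate.
Minimise 0.1x1 + 0.72x2 + 1.01x3 + 0.63x4 s.t.:
  0.18x1 + 0.01x2 ≥ 0.25   (sulfur)
  0.11x2 + 0.13x3 + 0.16x4 ≥ 0.29   (nitrogen)
  0.51x2 ≥ 0.47   (phosphorus (P₂O₅))
  0.44x3 ≥ 0.56   (potassium (K₂O))
  x1, x2, x3, x4 ≥ 0.
The optimal mix uses every input. There the sulfur, nitrogen, phosphorus (P₂O₅), potassium (K₂O) constraints are tight.
So gypsum = 1.338 kg, MAP = 0.9216 kg, potassium nitrate = 1.273 kg, calcium nitrate = 0.1448 kg.
Total cost: 0.1·1.338 + 0.72·0.9216 + 1.01·1.273 + 0.63·0.1448 = 2.1743.

£2.17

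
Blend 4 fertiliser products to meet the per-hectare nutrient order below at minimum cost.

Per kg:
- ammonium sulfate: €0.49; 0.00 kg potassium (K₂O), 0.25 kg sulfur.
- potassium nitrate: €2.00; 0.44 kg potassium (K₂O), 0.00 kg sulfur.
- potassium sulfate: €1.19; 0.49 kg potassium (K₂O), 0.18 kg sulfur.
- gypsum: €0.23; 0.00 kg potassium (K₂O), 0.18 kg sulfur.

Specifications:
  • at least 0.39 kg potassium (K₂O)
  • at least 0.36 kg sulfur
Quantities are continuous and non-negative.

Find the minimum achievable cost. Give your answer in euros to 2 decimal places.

Treat it as an LP. Let x1 = kg of ammonium sulfate, x2 = kg of potassium nitrate, x3 = kg of potassium sulfate, x4 = kg of gypsum.
min 0.49x1 + 2x2 + 1.19x3 + 0.23x4 with:
  0.44x2 + 0.49x3 ≥ 0.39   (potassium (K₂O))
  0.25x1 + 0.18x3 + 0.18x4 ≥ 0.36   (sulfur)
  x1, x2, x3, x4 ≥ 0.
At the optimum only potassium sulfate, gypsum are positive (ammonium sulfate, potassium nitrate = 0). The potassium (K₂O) and sulfur requirements are met with equality.
So potassium sulfate = 0.7959 kg, gypsum = 1.204 kg.
Hence cost = 1.19·0.7959 + 0.23·1.204 = €1.2240.

€1.22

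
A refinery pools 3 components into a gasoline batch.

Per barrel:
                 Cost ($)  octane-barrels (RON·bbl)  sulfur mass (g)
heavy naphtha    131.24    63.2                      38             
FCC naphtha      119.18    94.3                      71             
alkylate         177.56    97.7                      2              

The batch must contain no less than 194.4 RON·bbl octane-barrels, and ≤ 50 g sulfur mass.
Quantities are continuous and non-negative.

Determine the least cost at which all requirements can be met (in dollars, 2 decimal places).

Set it up as a linear program. Let x1 = barrels of heavy naphtha, x2 = barrels of FCC naphtha, x3 = barrels of alkylate.
Minimise 131.24x1 + 119.18x2 + 177.56x3 subject to:
  63.2x1 + 94.3x2 + 97.7x3 ≥ 194.4   (octane-barrels)
  38x1 + 71x2 + 2x3 ≤ 50   (sulfur mass)
  x1, x2, x3 ≥ 0.
The optimal basis is {FCC naphtha, alkylate}; heavy naphtha drops out. There the octane-barrels and sulfur mass constraints are tight.
So FCC naphtha = 0.666291 barrels, alkylate = 1.34666 barrels.
Objective = 119.18·0.666291 + 177.56·1.34666 = 318.5215.

$318.52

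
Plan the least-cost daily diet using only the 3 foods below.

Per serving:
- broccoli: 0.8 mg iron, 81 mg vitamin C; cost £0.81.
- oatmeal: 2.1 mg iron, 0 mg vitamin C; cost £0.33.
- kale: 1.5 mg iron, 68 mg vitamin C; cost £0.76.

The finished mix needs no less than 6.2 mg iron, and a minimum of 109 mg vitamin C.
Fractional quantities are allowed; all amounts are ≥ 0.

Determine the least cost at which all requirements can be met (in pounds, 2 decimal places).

Let x1 = servings of broccoli, x2 = servings of oatmeal, x3 = servings of kale.
min 0.81x1 + 0.33x2 + 0.76x3 s.t.:
  0.8x1 + 2.1x2 + 1.5x3 ≥ 6.2   (iron)
  81x1 + 68x3 ≥ 109   (vitamin C)
  x1, x2, x3 ≥ 0.
The minimum-cost mix takes nothing from broccoli — only oatmeal, kale. There the iron and vitamin C constraints are tight.
Solving gives x2 = 1.807, x3 = 1.603.
Objective = 0.33·1.807 + 0.76·1.603 = 1.8146.

£1.81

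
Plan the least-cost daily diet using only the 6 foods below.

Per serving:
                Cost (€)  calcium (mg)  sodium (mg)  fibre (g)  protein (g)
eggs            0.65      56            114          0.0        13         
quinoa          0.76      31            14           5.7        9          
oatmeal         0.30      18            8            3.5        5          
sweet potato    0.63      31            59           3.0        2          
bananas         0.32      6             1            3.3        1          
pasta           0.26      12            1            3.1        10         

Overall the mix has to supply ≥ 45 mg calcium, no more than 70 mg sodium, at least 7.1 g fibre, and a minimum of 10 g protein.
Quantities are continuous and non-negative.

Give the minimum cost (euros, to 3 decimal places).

Set it up as a linear program. Let x1 = servings of eggs, x2 = servings of quinoa, x3 = servings of oatmeal, x4 = servings of sweet potato, x5 = servings of bananas, x6 = servings of pasta.
min 0.65x1 + 0.76x2 + 0.3x3 + 0.63x4 + 0.32x5 + 0.26x6 s.t.:
  56x1 + 31x2 + 18x3 + 31x4 + 6x5 + 12x6 ≥ 45   (calcium)
  114x1 + 14x2 + 8x3 + 59x4 + 1x5 + 1x6 ≤ 70   (sodium)
  5.7x2 + 3.5x3 + 3x4 + 3.3x5 + 3.1x6 ≥ 7.1   (fibre)
  13x1 + 9x2 + 5x3 + 2x4 + 1x5 + 10x6 ≥ 10   (protein)
  x1, x2, x3, x4, x5, x6 ≥ 0.
The minimum-cost mix takes nothing from quinoa, sweet potato, bananas, pasta — only eggs, oatmeal. There the calcium and fibre constraints are tight.
That vertex is x1 = 0.1515, x3 = 2.029.
Cost = 0.65·0.1515 + 0.3·2.029 = 0.70718.

€0.707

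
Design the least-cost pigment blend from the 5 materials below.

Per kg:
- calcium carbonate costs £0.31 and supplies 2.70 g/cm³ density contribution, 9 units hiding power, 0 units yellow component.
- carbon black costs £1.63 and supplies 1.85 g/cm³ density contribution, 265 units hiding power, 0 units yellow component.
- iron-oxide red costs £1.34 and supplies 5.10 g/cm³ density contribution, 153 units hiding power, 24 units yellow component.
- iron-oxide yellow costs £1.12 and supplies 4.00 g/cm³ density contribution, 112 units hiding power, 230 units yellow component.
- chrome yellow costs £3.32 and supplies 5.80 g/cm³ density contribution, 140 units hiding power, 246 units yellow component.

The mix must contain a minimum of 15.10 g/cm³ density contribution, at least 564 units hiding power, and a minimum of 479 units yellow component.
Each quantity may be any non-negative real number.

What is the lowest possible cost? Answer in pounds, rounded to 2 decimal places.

Let x1 = kg of calcium carbonate, x2 = kg of carbon black, x3 = kg of iron-oxide red, x4 = kg of iron-oxide yellow, x5 = kg of chrome yellow.
min 0.31x1 + 1.63x2 + 1.34x3 + 1.12x4 + 3.32x5 s.t.:
  2.7x1 + 1.85x2 + 5.1x3 + 4x4 + 5.8x5 ≥ 15.1   (density contribution)
  9x1 + 265x2 + 153x3 + 112x4 + 140x5 ≥ 564   (hiding power)
  24x3 + 230x4 + 246x5 ≥ 479   (yellow component)
  x1, x2, x3, x4, x5 ≥ 0.
At the optimum only carbon black, iron-oxide red, iron-oxide yellow are positive (calcium carbonate, chrome yellow = 0). Binding constraints: density contribution, hiding power, yellow component.
So carbon black = 0.6046 kg, iron-oxide red = 1.207 kg, iron-oxide yellow = 1.957 kg.
Cost = 1.63·0.6046 + 1.34·1.207 + 1.12·1.957 = 4.7947.

£4.79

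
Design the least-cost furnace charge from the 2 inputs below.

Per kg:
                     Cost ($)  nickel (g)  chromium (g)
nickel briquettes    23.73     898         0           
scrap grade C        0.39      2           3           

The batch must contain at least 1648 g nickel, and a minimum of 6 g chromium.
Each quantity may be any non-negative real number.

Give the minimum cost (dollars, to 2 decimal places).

$44.22

Let x1 = kg of nickel briquettes, x2 = kg of scrap grade C.
Minimise 23.73x1 + 0.39x2 subject to:
  898x1 + 2x2 ≥ 1648   (nickel)
  3x2 ≥ 6   (chromium)
  x1, x2 ≥ 0.
Both inputs are positive at the optimum. Binding constraints: nickel and chromium.
Solving gives x1 = 1.8307, x2 = 2.
Objective = 23.73·1.8307 + 0.39·2 = 44.2225.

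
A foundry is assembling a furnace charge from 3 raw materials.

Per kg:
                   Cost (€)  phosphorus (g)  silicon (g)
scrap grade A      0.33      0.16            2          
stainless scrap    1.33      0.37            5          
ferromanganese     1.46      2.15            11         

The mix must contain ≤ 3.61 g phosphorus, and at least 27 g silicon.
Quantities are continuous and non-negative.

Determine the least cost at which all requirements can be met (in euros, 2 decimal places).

Let x1 = kg of scrap grade A, x2 = kg of stainless scrap, x3 = kg of ferromanganese.
min 0.33x1 + 1.33x2 + 1.46x3 subject to:
  0.16x1 + 0.37x2 + 2.15x3 ≤ 3.61   (phosphorus)
  2x1 + 5x2 + 11x3 ≥ 27   (silicon)
  x1, x2, x3 ≥ 0.
At the optimum only scrap grade A, ferromanganese are positive (stainless scrap = 0). There the phosphorus and silicon constraints are tight.
That vertex is x1 = 7.22, x3 = 1.142.
Cost = 0.33·7.22 + 1.46·1.142 = 4.0499.

€4.05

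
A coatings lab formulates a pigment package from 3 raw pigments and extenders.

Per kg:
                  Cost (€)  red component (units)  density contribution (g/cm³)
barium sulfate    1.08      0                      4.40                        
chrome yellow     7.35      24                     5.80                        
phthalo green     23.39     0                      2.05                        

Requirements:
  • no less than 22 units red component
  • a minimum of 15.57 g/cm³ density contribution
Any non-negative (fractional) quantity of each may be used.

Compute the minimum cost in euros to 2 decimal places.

This is a linear program. Let x1 = kg of barium sulfate, x2 = kg of chrome yellow, x3 = kg of phthalo green.
min 1.08x1 + 7.35x2 + 23.39x3 with:
  24x2 ≥ 22   (red component)
  4.4x1 + 5.8x2 + 2.05x3 ≥ 15.57   (density contribution)
  x1, x2, x3 ≥ 0.
The cheapest feasible vertex uses only barium sulfate, chrome yellow; phthalo green is not used. The red component and density contribution requirements are met with equality.
So barium sulfate = 2.33 kg, chrome yellow = 0.9167 kg.
Objective = 1.08·2.33 + 7.35·0.9167 = 9.2541.

€9.25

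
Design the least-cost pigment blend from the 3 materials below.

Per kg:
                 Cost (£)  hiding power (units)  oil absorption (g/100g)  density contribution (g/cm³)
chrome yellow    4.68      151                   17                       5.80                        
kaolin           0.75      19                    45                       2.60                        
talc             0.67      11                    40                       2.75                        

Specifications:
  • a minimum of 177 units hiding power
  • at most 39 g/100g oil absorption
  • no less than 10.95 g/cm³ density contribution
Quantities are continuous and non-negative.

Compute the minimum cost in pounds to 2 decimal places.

£8.50

This is a linear program. Let x1 = kg of chrome yellow, x2 = kg of kaolin, x3 = kg of talc.
Minimize 4.68x1 + 0.75x2 + 0.67x3 subject to:
  151x1 + 19x2 + 11x3 ≥ 177   (hiding power)
  17x1 + 45x2 + 40x3 ≤ 39   (oil absorption)
  5.8x1 + 2.6x2 + 2.75x3 ≥ 10.95   (density contribution)
  x1, x2, x3 ≥ 0.
The minimum-cost mix takes nothing from kaolin — only chrome yellow, talc. There the oil absorption and density contribution constraints are tight.
Optimal quantities: chrome yellow = 1.785 kg, talc = 0.2162 kg.
Cost = 4.68·1.785 + 0.67·0.2162 = 8.4987.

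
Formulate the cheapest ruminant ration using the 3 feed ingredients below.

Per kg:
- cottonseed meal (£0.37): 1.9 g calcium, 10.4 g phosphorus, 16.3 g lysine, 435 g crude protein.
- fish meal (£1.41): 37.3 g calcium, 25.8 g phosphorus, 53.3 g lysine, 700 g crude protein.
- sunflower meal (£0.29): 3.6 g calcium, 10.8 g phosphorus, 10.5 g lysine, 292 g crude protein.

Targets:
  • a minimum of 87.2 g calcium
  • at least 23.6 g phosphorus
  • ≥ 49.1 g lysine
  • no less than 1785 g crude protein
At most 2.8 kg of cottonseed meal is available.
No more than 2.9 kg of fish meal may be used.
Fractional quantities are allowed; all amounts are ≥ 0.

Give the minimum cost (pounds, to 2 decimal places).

£3.40

Set it up as a linear program. Let x1 = kg of cottonseed meal, x2 = kg of fish meal, x3 = kg of sunflower meal.
Minimize 0.37x1 + 1.41x2 + 0.29x3 with:
  1.9x1 + 37.3x2 + 3.6x3 ≥ 87.2   (calcium)
  10.4x1 + 25.8x2 + 10.8x3 ≥ 23.6   (phosphorus)
  16.3x1 + 53.3x2 + 10.5x3 ≥ 49.1   (lysine)
  435x1 + 700x2 + 292x3 ≥ 1785   (crude protein)
  x1 ≤ 2.8
  x2 ≤ 2.9
  x1, x2, x3 ≥ 0.
The cheapest feasible vertex uses only fish meal, sunflower meal; cottonseed meal is not used. The calcium and crude protein requirements are met with equality.
Solving gives x2 = 2.274, x3 = 0.6618.
Objective = 1.41·2.274 + 0.29·0.6618 = 3.3983.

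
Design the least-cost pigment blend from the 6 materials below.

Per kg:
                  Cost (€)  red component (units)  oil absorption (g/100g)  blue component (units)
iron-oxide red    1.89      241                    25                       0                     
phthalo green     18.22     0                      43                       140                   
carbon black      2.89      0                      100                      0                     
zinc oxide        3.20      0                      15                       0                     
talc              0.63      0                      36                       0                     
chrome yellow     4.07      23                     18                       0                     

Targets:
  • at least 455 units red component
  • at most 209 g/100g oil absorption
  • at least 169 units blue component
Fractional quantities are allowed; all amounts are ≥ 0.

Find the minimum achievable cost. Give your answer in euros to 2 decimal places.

€25.56

Let x1 = kg of iron-oxide red, x2 = kg of phthalo green, x3 = kg of carbon black, x4 = kg of zinc oxide, x5 = kg of talc, x6 = kg of chrome yellow.
min 1.89x1 + 18.22x2 + 2.89x3 + 3.2x4 + 0.63x5 + 4.07x6 subject to:
  241x1 + 23x6 ≥ 455   (red component)
  25x1 + 43x2 + 100x3 + 15x4 + 36x5 + 18x6 ≤ 209   (oil absorption)
  140x2 ≥ 169   (blue component)
  x1, x2, x3, x4, x5, x6 ≥ 0.
At the optimum only iron-oxide red, phthalo green are positive (carbon black, zinc oxide, talc, chrome yellow = 0). Binding constraints: red component and blue component.
Optimal quantities: iron-oxide red = 1.888 kg, phthalo green = 1.207 kg.
Total cost: 1.89·1.888 + 18.22·1.207 = 25.5599.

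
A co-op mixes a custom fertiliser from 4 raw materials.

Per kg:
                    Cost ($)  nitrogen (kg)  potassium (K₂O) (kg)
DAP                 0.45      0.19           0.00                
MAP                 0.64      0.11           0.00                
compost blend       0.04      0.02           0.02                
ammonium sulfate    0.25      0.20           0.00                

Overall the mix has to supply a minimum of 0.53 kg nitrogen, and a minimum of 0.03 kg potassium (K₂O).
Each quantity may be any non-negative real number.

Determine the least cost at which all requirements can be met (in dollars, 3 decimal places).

Let x1 = kg of DAP, x2 = kg of MAP, x3 = kg of compost blend, x4 = kg of ammonium sulfate.
Minimise 0.45x1 + 0.64x2 + 0.04x3 + 0.25x4 s.t.:
  0.19x1 + 0.11x2 + 0.02x3 + 0.2x4 ≥ 0.53   (nitrogen)
  0.02x3 ≥ 0.03   (potassium (K₂O))
  x1, x2, x3, x4 ≥ 0.
The optimal basis is {compost blend, ammonium sulfate}; DAP, MAP drop out. Binding constraints: nitrogen and potassium (K₂O).
Solving gives x3 = 1.5, x4 = 2.5.
Objective = 0.04·1.5 + 0.25·2.5 = 0.68500.

$0.685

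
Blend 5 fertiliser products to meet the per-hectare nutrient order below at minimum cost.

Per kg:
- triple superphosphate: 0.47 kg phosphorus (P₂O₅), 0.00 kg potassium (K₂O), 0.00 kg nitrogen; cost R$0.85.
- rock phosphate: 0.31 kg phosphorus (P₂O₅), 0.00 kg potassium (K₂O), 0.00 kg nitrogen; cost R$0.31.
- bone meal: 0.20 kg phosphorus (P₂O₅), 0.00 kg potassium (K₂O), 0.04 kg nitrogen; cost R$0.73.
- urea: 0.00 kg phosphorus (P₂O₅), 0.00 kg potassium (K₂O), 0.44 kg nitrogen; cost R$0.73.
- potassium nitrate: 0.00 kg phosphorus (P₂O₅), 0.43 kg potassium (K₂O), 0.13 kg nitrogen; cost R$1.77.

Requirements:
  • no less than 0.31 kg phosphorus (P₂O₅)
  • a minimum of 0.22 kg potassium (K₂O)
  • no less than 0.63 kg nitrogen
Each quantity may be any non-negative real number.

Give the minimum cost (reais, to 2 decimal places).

This is a linear program. Let x1 = kg of triple superphosphate, x2 = kg of rock phosphate, x3 = kg of bone meal, x4 = kg of urea, x5 = kg of potassium nitrate.
Minimise 0.85x1 + 0.31x2 + 0.73x3 + 0.73x4 + 1.77x5 subject to:
  0.47x1 + 0.31x2 + 0.2x3 ≥ 0.31   (phosphorus (P₂O₅))
  0.43x5 ≥ 0.22   (potassium (K₂O))
  0.04x3 + 0.44x4 + 0.13x5 ≥ 0.63   (nitrogen)
  x1, x2, x3, x4, x5 ≥ 0.
The optimal basis is {rock phosphate, urea, potassium nitrate}; triple superphosphate, bone meal drop out. There the phosphorus (P₂O₅), potassium (K₂O), nitrogen constraints are tight.
So rock phosphate = 1 kg, urea = 1.281 kg, potassium nitrate = 0.5116 kg.
Hence cost = 0.31·1 + 0.73·1.281 + 1.77·0.5116 = R$2.1507.

R$2.15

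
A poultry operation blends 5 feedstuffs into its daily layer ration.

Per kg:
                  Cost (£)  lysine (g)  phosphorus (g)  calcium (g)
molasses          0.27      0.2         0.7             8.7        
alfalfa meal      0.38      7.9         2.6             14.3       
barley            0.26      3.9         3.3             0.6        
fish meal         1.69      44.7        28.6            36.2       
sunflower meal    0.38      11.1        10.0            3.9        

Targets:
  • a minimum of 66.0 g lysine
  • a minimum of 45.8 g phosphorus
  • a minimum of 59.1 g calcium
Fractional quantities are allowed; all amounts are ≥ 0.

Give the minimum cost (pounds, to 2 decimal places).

Set it up as a linear program. Let x1 = kg of molasses, x2 = kg of alfalfa meal, x3 = kg of barley, x4 = kg of fish meal, x5 = kg of sunflower meal.
Minimize 0.27x1 + 0.38x2 + 0.26x3 + 1.69x4 + 0.38x5 s.t.:
  0.2x1 + 7.9x2 + 3.9x3 + 44.7x4 + 11.1x5 ≥ 66   (lysine)
  0.7x1 + 2.6x2 + 3.3x3 + 28.6x4 + 10x5 ≥ 45.8   (phosphorus)
  8.7x1 + 14.3x2 + 0.6x3 + 36.2x4 + 3.9x5 ≥ 59.1   (calcium)
  x1, x2, x3, x4, x5 ≥ 0.
The optimal basis is {alfalfa meal, sunflower meal}; molasses, barley, fish meal drop out. The phosphorus and calcium requirements are met with equality.
That vertex is x2 = 3.104, x5 = 3.773.
Total cost: 0.38·3.104 + 0.38·3.773 = 2.6133.

£2.61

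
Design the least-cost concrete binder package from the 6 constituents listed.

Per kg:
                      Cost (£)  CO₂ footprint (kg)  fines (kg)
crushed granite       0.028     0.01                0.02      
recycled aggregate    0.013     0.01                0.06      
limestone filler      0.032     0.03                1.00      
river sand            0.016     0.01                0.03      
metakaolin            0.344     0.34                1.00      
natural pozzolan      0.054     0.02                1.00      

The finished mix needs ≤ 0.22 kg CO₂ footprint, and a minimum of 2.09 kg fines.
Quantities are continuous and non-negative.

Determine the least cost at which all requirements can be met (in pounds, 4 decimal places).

£0.0669

This is a linear program. Let x1 = kg of crushed granite, x2 = kg of recycled aggregate, x3 = kg of limestone filler, x4 = kg of river sand, x5 = kg of metakaolin, x6 = kg of natural pozzolan.
Minimize 0.028x1 + 0.013x2 + 0.032x3 + 0.016x4 + 0.344x5 + 0.054x6 s.t.:
  0.01x1 + 0.01x2 + 0.03x3 + 0.01x4 + 0.34x5 + 0.02x6 ≤ 0.22   (CO₂ footprint)
  0.02x1 + 0.06x2 + 1x3 + 0.03x4 + 1x5 + 1x6 ≥ 2.09   (fines)
  x1, x2, x3, x4, x5, x6 ≥ 0.
At the optimum only limestone filler is positive (crushed granite, recycled aggregate, river sand, metakaolin, natural pozzolan = 0). There the fines constraint is tight.
Optimal quantities: limestone filler = 2.09 kg.
Objective = 0.032·2.09 = 0.066880.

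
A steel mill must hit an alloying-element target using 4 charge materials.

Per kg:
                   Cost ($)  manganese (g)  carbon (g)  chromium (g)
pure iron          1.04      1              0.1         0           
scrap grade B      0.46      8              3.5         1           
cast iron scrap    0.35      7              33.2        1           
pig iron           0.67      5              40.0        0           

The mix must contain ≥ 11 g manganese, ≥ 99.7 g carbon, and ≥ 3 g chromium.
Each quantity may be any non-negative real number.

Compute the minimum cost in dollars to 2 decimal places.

$1.05

Let x1 = kg of pure iron, x2 = kg of scrap grade B, x3 = kg of cast iron scrap, x4 = kg of pig iron.
Minimise 1.04x1 + 0.46x2 + 0.35x3 + 0.67x4 with:
  1x1 + 8x2 + 7x3 + 5x4 ≥ 11   (manganese)
  0.1x1 + 3.5x2 + 33.2x3 + 40x4 ≥ 99.7   (carbon)
  1x2 + 1x3 ≥ 3   (chromium)
  x1, x2, x3, x4 ≥ 0.
The optimal basis is {cast iron scrap}; pure iron, scrap grade B, pig iron drop out. There the carbon constraint is tight.
That vertex is x3 = 3.003.
Cost = 0.35·3.003 = 1.0511.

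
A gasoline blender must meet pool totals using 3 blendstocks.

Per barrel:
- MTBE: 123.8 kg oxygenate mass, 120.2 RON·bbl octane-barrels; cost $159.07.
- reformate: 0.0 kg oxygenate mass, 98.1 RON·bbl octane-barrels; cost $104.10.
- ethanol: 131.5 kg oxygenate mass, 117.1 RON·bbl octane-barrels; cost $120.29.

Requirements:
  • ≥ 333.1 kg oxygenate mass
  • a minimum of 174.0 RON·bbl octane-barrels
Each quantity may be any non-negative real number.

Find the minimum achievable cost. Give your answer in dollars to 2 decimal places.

Let x1 = barrels of MTBE, x2 = barrels of reformate, x3 = barrels of ethanol.
Minimise 159.07x1 + 104.1x2 + 120.29x3 subject to:
  123.8x1 + 131.5x3 ≥ 333.1   (oxygenate mass)
  120.2x1 + 98.1x2 + 117.1x3 ≥ 174   (octane-barrels)
  x1, x2, x3 ≥ 0.
The optimal basis is {ethanol}; MTBE, reformate drop out. There the oxygenate mass constraint is tight.
Solving gives x3 = 2.53308.
Cost = 120.29·2.53308 = 304.7042.

$304.70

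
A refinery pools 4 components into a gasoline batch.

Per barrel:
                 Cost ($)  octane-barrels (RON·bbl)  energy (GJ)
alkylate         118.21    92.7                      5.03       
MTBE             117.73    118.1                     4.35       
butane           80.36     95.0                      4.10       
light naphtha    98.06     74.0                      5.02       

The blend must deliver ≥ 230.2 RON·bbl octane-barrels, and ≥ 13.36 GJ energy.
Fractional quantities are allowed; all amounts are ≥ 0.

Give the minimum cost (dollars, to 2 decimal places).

$261.23

This is a linear program. Let x1 = barrels of alkylate, x2 = barrels of MTBE, x3 = barrels of butane, x4 = barrels of light naphtha.
Minimise 118.21x1 + 117.73x2 + 80.36x3 + 98.06x4 with:
  92.7x1 + 118.1x2 + 95x3 + 74x4 ≥ 230.2   (octane-barrels)
  5.03x1 + 4.35x2 + 4.1x3 + 5.02x4 ≥ 13.36   (energy)
  x1, x2, x3, x4 ≥ 0.
At the optimum only butane, light naphtha are positive (alkylate, MTBE = 0). There the octane-barrels and energy constraints are tight.
That vertex is x3 = 0.96233, x4 = 1.8754.
Total cost: 80.36·0.96233 + 98.06·1.8754 = 261.2346.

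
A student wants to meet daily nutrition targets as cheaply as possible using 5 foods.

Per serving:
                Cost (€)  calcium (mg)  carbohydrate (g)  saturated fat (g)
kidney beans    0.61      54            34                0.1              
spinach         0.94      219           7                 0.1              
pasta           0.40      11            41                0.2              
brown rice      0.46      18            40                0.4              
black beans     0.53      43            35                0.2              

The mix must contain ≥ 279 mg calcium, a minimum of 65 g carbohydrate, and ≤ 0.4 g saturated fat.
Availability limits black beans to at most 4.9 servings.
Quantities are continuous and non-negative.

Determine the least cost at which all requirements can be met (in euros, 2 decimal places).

€1.68

This is a linear program. Let x1 = servings of kidney beans, x2 = servings of spinach, x3 = servings of pasta, x4 = servings of brown rice, x5 = servings of black beans.
Minimize 0.61x1 + 0.94x2 + 0.4x3 + 0.46x4 + 0.53x5 s.t.:
  54x1 + 219x2 + 11x3 + 18x4 + 43x5 ≥ 279   (calcium)
  34x1 + 7x2 + 41x3 + 40x4 + 35x5 ≥ 65   (carbohydrate)
  0.1x1 + 0.1x2 + 0.2x3 + 0.4x4 + 0.2x5 ≤ 0.4   (saturated fat)
  x5 ≤ 4.9
  x1, x2, x3, x4, x5 ≥ 0.
The cheapest feasible vertex uses only spinach, pasta; kidney beans, brown rice, black beans are not used. The calcium and carbohydrate requirements are met with equality.
Solving gives x2 = 1.205, x3 = 1.38.
Hence cost = 0.94·1.205 + 0.4·1.38 = €1.6847.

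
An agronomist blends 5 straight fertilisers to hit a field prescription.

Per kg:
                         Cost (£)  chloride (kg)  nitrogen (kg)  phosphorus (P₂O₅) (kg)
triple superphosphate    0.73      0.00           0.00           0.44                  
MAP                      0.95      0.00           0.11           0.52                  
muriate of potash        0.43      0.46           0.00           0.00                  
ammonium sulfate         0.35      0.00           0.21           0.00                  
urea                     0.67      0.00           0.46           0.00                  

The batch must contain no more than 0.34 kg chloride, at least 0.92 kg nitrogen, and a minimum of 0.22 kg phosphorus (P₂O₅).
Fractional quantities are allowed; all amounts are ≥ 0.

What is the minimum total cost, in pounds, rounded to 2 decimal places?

Set it up as a linear program. Let x1 = kg of triple superphosphate, x2 = kg of MAP, x3 = kg of muriate of potash, x4 = kg of ammonium sulfate, x5 = kg of urea.
min 0.73x1 + 0.95x2 + 0.43x3 + 0.35x4 + 0.67x5 subject to:
  0.46x3 ≤ 0.34   (chloride)
  0.11x2 + 0.21x4 + 0.46x5 ≥ 0.92   (nitrogen)
  0.44x1 + 0.52x2 ≥ 0.22   (phosphorus (P₂O₅))
  x1, x2, x3, x4, x5 ≥ 0.
The minimum-cost mix takes nothing from triple superphosphate, muriate of potash, ammonium sulfate — only MAP, urea. There the nitrogen and phosphorus (P₂O₅) constraints are tight.
That vertex is x2 = 0.4231, x5 = 1.899.
Total cost: 0.95·0.4231 + 0.67·1.899 = 1.6743.

£1.67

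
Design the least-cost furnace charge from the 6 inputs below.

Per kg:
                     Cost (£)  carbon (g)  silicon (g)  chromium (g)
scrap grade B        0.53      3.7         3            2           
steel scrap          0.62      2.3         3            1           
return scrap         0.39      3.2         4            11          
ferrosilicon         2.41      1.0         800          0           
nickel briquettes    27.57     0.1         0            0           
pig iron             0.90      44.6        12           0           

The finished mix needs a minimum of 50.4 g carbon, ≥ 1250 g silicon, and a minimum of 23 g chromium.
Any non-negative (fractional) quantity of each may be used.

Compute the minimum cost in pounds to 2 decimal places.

Set it up as a linear program. Let x1 = kg of scrap grade B, x2 = kg of steel scrap, x3 = kg of return scrap, x4 = kg of ferrosilicon, x5 = kg of nickel briquettes, x6 = kg of pig iron.
min 0.53x1 + 0.62x2 + 0.39x3 + 2.41x4 + 27.57x5 + 0.9x6 subject to:
  3.7x1 + 2.3x2 + 3.2x3 + 1x4 + 0.1x5 + 44.6x6 ≥ 50.4   (carbon)
  3x1 + 3x2 + 4x3 + 800x4 + 12x6 ≥ 1250   (silicon)
  2x1 + 1x2 + 11x3 ≥ 23   (chromium)
  x1, x2, x3, x4, x5, x6 ≥ 0.
At the optimum only return scrap, ferrosilicon, pig iron are positive (scrap grade B, steel scrap, nickel briquettes = 0). There the carbon, silicon, chromium constraints are tight.
That vertex is x3 = 2.091, x4 = 1.538, x6 = 0.9455.
Total cost: 0.39·2.091 + 2.41·1.538 + 0.9·0.9455 = 5.3730.

£5.37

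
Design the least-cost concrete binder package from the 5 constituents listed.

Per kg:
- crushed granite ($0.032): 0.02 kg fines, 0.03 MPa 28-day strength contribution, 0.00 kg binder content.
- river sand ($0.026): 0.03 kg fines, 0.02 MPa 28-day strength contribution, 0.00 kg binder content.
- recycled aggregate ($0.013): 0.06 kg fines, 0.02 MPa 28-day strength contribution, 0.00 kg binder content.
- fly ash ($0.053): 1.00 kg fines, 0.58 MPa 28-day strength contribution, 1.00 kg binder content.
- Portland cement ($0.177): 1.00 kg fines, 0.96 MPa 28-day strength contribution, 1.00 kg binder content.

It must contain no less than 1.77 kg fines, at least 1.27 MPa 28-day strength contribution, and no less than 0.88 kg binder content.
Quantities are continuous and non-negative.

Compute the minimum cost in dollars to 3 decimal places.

Let x1 = kg of crushed granite, x2 = kg of river sand, x3 = kg of recycled aggregate, x4 = kg of fly ash, x5 = kg of Portland cement.
min 0.032x1 + 0.026x2 + 0.013x3 + 0.053x4 + 0.177x5 with:
  0.02x1 + 0.03x2 + 0.06x3 + 1x4 + 1x5 ≥ 1.77   (fines)
  0.03x1 + 0.02x2 + 0.02x3 + 0.58x4 + 0.96x5 ≥ 1.27   (28-day strength contribution)
  1x4 + 1x5 ≥ 0.88   (binder content)
  x1, x2, x3, x4, x5 ≥ 0.
At the optimum only fly ash is positive (crushed granite, river sand, recycled aggregate, Portland cement = 0). The 28-day strength contribution requirement is met with equality.
That vertex is x4 = 2.19.
Objective = 0.053·2.19 = 0.11607.

$0.116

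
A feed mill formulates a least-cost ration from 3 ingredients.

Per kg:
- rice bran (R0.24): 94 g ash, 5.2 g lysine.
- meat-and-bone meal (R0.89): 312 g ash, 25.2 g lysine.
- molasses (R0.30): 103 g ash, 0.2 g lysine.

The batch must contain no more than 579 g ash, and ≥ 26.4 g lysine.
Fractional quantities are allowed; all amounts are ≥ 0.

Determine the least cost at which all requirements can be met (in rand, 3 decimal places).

R0.932

Treat it as an LP. Let x1 = kg of rice bran, x2 = kg of meat-and-bone meal, x3 = kg of molasses.
Minimize 0.24x1 + 0.89x2 + 0.3x3 subject to:
  94x1 + 312x2 + 103x3 ≤ 579   (ash)
  5.2x1 + 25.2x2 + 0.2x3 ≥ 26.4   (lysine)
  x1, x2, x3 ≥ 0.
The minimum-cost mix takes nothing from rice bran, molasses — only meat-and-bone meal. There the lysine constraint is tight.
That vertex is x2 = 1.0476.
Hence cost = 0.89·1.0476 = R0.93236.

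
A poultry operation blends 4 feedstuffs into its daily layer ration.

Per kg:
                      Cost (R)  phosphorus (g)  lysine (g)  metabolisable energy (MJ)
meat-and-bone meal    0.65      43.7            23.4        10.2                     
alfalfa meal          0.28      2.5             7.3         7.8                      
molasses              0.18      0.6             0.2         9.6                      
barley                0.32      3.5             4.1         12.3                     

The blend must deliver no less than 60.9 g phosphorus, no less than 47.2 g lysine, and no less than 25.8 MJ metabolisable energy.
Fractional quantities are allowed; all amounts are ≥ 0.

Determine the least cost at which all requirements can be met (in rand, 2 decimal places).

R1.40

This is a linear program. Let x1 = kg of meat-and-bone meal, x2 = kg of alfalfa meal, x3 = kg of molasses, x4 = kg of barley.
min 0.65x1 + 0.28x2 + 0.18x3 + 0.32x4 with:
  43.7x1 + 2.5x2 + 0.6x3 + 3.5x4 ≥ 60.9   (phosphorus)
  23.4x1 + 7.3x2 + 0.2x3 + 4.1x4 ≥ 47.2   (lysine)
  10.2x1 + 7.8x2 + 9.6x3 + 12.3x4 ≥ 25.8   (metabolisable energy)
  x1, x2, x3, x4 ≥ 0.
The cheapest feasible vertex uses only meat-and-bone meal, alfalfa meal; molasses, barley are not used. The lysine and metabolisable energy requirements are met with equality.
Solving gives x1 = 1.664, x2 = 1.132.
Objective = 0.65·1.664 + 0.28·1.132 = 1.3986.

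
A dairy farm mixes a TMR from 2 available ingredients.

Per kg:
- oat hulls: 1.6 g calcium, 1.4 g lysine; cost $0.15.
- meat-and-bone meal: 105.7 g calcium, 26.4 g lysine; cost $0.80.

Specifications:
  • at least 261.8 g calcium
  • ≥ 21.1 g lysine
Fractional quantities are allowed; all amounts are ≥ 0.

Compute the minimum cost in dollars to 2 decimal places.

Let x1 = kg of oat hulls, x2 = kg of meat-and-bone meal.
min 0.15x1 + 0.8x2 with:
  1.6x1 + 105.7x2 ≥ 261.8   (calcium)
  1.4x1 + 26.4x2 ≥ 21.1   (lysine)
  x1, x2 ≥ 0.
At the optimum only meat-and-bone meal is positive (oat hulls = 0). There the calcium constraint is tight.
That vertex is x2 = 2.477.
Hence cost = 0.8·2.477 = $1.9816.

$1.98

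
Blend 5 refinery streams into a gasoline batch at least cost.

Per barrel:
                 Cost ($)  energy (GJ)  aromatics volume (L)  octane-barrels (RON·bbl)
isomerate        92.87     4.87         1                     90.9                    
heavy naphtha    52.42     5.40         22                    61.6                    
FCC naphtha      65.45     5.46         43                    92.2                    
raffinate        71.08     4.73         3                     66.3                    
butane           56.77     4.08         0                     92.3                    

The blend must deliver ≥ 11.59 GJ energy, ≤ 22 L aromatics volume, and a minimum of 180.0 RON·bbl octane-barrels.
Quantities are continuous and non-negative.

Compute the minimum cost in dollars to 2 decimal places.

Let x1 = barrels of isomerate, x2 = barrels of heavy naphtha, x3 = barrels of FCC naphtha, x4 = barrels of raffinate, x5 = barrels of butane.
min 92.87x1 + 52.42x2 + 65.45x3 + 71.08x4 + 56.77x5 with:
  4.87x1 + 5.4x2 + 5.46x3 + 4.73x4 + 4.08x5 ≥ 11.59   (energy)
  1x1 + 22x2 + 43x3 + 3x4 ≤ 22   (aromatics volume)
  90.9x1 + 61.6x2 + 92.2x3 + 66.3x4 + 92.3x5 ≥ 180   (octane-barrels)
  x1, x2, x3, x4, x5 ≥ 0.
The minimum-cost mix takes nothing from isomerate, FCC naphtha, raffinate — only heavy naphtha, butane. There the energy and aromatics volume constraints are tight.
Solving gives x2 = 1, x5 = 1.5172.
Objective = 52.42·1 + 56.77·1.5172 = 138.5514.

$138.55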